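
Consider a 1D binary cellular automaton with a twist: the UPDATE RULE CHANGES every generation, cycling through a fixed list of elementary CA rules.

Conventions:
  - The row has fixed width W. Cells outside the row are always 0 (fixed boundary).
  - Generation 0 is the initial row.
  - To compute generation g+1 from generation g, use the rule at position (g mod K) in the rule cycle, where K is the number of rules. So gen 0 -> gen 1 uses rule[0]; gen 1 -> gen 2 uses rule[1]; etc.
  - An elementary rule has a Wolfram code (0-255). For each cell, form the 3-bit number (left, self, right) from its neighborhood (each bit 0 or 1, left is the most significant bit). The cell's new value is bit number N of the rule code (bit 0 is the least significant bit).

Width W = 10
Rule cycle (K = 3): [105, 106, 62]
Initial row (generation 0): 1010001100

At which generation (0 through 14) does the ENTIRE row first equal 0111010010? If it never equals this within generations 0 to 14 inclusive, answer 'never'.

Gen 0: 1010001100
Gen 1 (rule 105): 0100101101
Gen 2 (rule 106): 1001011110
Gen 3 (rule 62): 1111110001
Gen 4 (rule 105): 1000010100
Gen 5 (rule 106): 0000101000
Gen 6 (rule 62): 0001111100
Gen 7 (rule 105): 1101000101
Gen 8 (rule 106): 1110001010
Gen 9 (rule 62): 1001011111
Gen 10 (rule 105): 0000110001
Gen 11 (rule 106): 0001110010
Gen 12 (rule 62): 0011001111
Gen 13 (rule 105): 1011001001
Gen 14 (rule 106): 0111010010

Answer: 14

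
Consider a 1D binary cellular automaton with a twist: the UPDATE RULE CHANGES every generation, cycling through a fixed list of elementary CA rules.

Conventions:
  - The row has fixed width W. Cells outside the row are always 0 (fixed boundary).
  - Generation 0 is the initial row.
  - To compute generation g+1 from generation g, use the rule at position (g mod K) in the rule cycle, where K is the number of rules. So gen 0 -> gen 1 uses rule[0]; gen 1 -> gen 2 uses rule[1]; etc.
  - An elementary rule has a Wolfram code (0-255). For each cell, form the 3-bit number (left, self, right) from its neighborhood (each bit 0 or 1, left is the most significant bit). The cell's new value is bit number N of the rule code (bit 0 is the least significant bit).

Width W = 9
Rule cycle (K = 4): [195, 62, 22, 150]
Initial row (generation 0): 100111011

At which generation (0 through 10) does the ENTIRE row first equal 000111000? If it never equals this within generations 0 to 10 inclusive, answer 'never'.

Gen 0: 100111011
Gen 1 (rule 195): 001011001
Gen 2 (rule 62): 011110111
Gen 3 (rule 22): 100000000
Gen 4 (rule 150): 110000000
Gen 5 (rule 195): 010111111
Gen 6 (rule 62): 111100000
Gen 7 (rule 22): 000010000
Gen 8 (rule 150): 000111000
Gen 9 (rule 195): 111011011
Gen 10 (rule 62): 100110110

Answer: 8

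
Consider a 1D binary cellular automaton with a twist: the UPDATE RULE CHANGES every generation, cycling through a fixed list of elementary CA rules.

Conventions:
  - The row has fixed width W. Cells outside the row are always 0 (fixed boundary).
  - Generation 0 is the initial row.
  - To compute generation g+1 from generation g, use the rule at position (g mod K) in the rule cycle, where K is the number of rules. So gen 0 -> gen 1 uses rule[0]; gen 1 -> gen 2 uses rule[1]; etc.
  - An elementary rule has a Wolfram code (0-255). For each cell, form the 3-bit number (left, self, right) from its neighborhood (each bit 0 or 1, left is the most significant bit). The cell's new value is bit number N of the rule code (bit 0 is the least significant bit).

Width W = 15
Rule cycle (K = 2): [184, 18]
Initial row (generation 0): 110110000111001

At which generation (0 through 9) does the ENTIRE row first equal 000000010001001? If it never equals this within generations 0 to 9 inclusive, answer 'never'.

Gen 0: 110110000111001
Gen 1 (rule 184): 101101000110100
Gen 2 (rule 18): 000000101000010
Gen 3 (rule 184): 000000010100001
Gen 4 (rule 18): 000000100010010
Gen 5 (rule 184): 000000010001001
Gen 6 (rule 18): 000000101010110
Gen 7 (rule 184): 000000010101101
Gen 8 (rule 18): 000000100000000
Gen 9 (rule 184): 000000010000000

Answer: 5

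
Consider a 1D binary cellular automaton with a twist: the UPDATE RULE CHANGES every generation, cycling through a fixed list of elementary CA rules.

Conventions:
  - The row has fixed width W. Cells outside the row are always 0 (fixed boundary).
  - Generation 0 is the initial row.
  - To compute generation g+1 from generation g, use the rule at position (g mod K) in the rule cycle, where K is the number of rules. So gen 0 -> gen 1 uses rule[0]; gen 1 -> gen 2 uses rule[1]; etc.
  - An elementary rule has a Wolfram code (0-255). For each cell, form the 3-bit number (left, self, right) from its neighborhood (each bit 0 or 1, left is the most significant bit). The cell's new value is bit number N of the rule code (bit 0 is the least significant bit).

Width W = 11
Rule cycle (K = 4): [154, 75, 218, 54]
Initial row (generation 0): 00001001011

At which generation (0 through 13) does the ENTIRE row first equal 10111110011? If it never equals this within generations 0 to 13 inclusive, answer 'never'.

Gen 0: 00001001011
Gen 1 (rule 154): 00010110010
Gen 2 (rule 75): 11100110100
Gen 3 (rule 218): 11111110010
Gen 4 (rule 54): 00000001111
Gen 5 (rule 154): 00000011110
Gen 6 (rule 75): 11111110010
Gen 7 (rule 218): 11111111101
Gen 8 (rule 54): 00000000011
Gen 9 (rule 154): 00000000110
Gen 10 (rule 75): 11111111110
Gen 11 (rule 218): 11111111111
Gen 12 (rule 54): 00000000000
Gen 13 (rule 154): 00000000000

Answer: never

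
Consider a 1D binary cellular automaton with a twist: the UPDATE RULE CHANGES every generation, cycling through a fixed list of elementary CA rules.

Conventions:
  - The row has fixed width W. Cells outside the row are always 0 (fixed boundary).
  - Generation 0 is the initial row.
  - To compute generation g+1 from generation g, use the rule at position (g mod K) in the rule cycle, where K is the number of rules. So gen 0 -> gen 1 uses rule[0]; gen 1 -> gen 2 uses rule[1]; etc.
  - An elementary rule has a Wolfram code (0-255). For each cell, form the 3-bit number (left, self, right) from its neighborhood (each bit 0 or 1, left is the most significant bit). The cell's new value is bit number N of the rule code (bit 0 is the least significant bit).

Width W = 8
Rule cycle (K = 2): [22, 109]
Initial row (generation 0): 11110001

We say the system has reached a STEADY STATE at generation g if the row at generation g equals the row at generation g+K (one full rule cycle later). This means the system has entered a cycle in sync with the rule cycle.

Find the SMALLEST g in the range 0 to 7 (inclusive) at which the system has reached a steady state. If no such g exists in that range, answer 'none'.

Answer: 3

Derivation:
Gen 0: 11110001
Gen 1 (rule 22): 00001011
Gen 2 (rule 109): 11101111
Gen 3 (rule 22): 00000000
Gen 4 (rule 109): 11111111
Gen 5 (rule 22): 00000000
Gen 6 (rule 109): 11111111
Gen 7 (rule 22): 00000000
Gen 8 (rule 109): 11111111
Gen 9 (rule 22): 00000000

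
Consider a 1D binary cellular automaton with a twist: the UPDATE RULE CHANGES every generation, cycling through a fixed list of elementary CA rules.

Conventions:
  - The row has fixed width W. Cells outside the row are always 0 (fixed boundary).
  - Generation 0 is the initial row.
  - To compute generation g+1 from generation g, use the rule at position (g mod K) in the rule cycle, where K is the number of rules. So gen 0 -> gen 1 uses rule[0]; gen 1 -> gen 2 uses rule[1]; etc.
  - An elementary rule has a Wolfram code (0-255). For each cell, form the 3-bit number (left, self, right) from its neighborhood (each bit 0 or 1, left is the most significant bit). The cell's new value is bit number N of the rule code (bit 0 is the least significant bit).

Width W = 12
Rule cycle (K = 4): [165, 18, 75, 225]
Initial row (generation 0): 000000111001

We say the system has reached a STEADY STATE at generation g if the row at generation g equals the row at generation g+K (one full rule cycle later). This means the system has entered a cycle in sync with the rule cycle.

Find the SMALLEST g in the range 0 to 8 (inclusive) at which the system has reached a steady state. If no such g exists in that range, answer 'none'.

Answer: none

Derivation:
Gen 0: 000000111001
Gen 1 (rule 165): 111110010001
Gen 2 (rule 18): 000001101010
Gen 3 (rule 75): 111111100000
Gen 4 (rule 225): 011111101111
Gen 5 (rule 165): 001111010110
Gen 6 (rule 18): 010000000001
Gen 7 (rule 75): 100111111110
Gen 8 (rule 225): 000011111110
Gen 9 (rule 165): 111001111100
Gen 10 (rule 18): 000110000010
Gen 11 (rule 75): 111110111100
Gen 12 (rule 225): 011111011101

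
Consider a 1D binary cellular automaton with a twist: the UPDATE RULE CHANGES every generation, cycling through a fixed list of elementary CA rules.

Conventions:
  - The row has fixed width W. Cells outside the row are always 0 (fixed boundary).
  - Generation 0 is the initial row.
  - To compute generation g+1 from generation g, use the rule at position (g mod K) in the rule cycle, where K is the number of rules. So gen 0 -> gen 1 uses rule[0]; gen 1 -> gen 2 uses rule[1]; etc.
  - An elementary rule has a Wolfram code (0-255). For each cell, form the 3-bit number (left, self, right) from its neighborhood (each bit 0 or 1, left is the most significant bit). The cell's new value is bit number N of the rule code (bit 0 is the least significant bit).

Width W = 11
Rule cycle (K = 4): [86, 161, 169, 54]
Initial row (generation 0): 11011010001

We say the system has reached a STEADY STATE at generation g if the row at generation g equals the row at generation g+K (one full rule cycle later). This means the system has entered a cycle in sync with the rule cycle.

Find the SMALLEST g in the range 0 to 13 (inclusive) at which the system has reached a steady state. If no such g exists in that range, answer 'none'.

Answer: none

Derivation:
Gen 0: 11011010001
Gen 1 (rule 86): 01001011011
Gen 2 (rule 161): 00000100100
Gen 3 (rule 169): 11110000001
Gen 4 (rule 54): 00001000011
Gen 5 (rule 86): 00011100101
Gen 6 (rule 161): 11001000010
Gen 7 (rule 169): 10000011000
Gen 8 (rule 54): 11000100100
Gen 9 (rule 86): 01101111110
Gen 10 (rule 161): 00010111100
Gen 11 (rule 169): 11001111001
Gen 12 (rule 54): 00110000111
Gen 13 (rule 86): 01011001001
Gen 14 (rule 161): 00100000000
Gen 15 (rule 169): 10001111111
Gen 16 (rule 54): 11010000000
Gen 17 (rule 86): 01011000000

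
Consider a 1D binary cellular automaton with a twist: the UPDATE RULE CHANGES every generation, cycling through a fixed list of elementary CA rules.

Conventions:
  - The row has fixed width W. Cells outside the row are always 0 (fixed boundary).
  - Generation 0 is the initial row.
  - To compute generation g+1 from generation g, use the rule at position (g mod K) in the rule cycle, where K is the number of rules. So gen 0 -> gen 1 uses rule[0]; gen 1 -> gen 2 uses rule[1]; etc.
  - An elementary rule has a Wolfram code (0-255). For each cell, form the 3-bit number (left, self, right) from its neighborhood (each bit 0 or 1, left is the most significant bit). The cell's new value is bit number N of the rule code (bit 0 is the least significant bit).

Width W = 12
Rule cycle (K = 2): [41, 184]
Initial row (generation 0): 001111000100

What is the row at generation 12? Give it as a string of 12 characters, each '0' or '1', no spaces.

Answer: 000000101010

Derivation:
Gen 0: 001111000100
Gen 1 (rule 41): 101000010001
Gen 2 (rule 184): 010100001000
Gen 3 (rule 41): 001001100011
Gen 4 (rule 184): 000101010010
Gen 5 (rule 41): 110010100000
Gen 6 (rule 184): 101001010000
Gen 7 (rule 41): 010000100111
Gen 8 (rule 184): 001000010110
Gen 9 (rule 41): 100011001100
Gen 10 (rule 184): 010010101010
Gen 11 (rule 41): 000001010100
Gen 12 (rule 184): 000000101010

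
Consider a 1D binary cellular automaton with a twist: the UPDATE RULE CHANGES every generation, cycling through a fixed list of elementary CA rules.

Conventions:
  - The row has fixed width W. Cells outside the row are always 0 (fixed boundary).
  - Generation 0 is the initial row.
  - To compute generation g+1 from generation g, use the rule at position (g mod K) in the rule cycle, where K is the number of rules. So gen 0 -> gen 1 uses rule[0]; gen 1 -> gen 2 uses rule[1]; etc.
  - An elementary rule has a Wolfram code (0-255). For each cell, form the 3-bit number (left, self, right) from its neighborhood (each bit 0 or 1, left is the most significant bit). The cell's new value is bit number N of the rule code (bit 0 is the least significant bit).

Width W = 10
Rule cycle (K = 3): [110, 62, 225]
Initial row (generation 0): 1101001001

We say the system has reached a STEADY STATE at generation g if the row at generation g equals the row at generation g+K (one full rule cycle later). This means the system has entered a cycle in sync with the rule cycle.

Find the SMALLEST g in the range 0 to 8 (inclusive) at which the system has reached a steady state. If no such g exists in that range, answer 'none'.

Gen 0: 1101001001
Gen 1 (rule 110): 1111011011
Gen 2 (rule 62): 1000110110
Gen 3 (rule 225): 0010011010
Gen 4 (rule 110): 0110111110
Gen 5 (rule 62): 1101100001
Gen 6 (rule 225): 0110101100
Gen 7 (rule 110): 1111111100
Gen 8 (rule 62): 1000000010
Gen 9 (rule 225): 0011111000
Gen 10 (rule 110): 0110001000
Gen 11 (rule 62): 1101011100

Answer: none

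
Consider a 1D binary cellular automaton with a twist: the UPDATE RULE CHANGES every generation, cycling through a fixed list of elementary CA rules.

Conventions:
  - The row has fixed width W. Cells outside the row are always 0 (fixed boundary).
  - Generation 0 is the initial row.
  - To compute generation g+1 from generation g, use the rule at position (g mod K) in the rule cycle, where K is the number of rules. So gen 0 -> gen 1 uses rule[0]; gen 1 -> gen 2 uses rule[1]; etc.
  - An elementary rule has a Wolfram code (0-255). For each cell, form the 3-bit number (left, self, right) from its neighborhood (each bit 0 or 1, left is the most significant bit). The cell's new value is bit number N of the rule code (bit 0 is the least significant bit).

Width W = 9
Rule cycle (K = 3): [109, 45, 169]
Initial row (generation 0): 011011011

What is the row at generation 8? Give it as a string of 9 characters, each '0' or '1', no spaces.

Answer: 010000000

Derivation:
Gen 0: 011011011
Gen 1 (rule 109): 011111111
Gen 2 (rule 45): 010000000
Gen 3 (rule 169): 000111111
Gen 4 (rule 109): 110100001
Gen 5 (rule 45): 101101101
Gen 6 (rule 169): 011011010
Gen 7 (rule 109): 011111110
Gen 8 (rule 45): 010000000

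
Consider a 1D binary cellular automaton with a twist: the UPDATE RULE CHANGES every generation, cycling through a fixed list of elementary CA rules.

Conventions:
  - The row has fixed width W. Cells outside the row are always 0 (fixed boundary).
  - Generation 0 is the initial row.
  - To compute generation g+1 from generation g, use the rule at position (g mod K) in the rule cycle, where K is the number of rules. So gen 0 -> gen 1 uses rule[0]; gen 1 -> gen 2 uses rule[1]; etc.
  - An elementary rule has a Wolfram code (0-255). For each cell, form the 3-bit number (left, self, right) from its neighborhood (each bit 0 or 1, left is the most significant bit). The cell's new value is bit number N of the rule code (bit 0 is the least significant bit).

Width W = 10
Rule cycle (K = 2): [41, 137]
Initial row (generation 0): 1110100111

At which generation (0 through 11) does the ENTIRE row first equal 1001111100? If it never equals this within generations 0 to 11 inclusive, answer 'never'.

Answer: 11

Derivation:
Gen 0: 1110100111
Gen 1 (rule 41): 1001000100
Gen 2 (rule 137): 0000010001
Gen 3 (rule 41): 1111000100
Gen 4 (rule 137): 1110010001
Gen 5 (rule 41): 1000000100
Gen 6 (rule 137): 0011110001
Gen 7 (rule 41): 1010000100
Gen 8 (rule 137): 0000110001
Gen 9 (rule 41): 1110100100
Gen 10 (rule 137): 1100000001
Gen 11 (rule 41): 1001111100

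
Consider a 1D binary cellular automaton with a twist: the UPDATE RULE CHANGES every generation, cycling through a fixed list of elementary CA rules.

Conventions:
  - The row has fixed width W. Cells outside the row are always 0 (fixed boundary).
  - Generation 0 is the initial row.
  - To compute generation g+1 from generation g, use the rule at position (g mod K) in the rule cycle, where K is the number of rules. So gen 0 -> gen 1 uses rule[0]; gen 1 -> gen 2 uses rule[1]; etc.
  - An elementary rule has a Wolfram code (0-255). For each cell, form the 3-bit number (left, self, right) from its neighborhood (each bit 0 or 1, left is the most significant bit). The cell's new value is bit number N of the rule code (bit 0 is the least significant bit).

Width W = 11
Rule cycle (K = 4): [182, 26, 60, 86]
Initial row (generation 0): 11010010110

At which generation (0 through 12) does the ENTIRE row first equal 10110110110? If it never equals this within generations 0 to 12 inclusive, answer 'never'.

Gen 0: 11010010110
Gen 1 (rule 182): 00111111001
Gen 2 (rule 26): 01100000110
Gen 3 (rule 60): 01010000101
Gen 4 (rule 86): 11011001101
Gen 5 (rule 182): 00100110011
Gen 6 (rule 26): 01011101110
Gen 7 (rule 60): 01110011001
Gen 8 (rule 86): 10011101111
Gen 9 (rule 182): 11101010110
Gen 10 (rule 26): 10000000101
Gen 11 (rule 60): 11000000111
Gen 12 (rule 86): 01100001001

Answer: never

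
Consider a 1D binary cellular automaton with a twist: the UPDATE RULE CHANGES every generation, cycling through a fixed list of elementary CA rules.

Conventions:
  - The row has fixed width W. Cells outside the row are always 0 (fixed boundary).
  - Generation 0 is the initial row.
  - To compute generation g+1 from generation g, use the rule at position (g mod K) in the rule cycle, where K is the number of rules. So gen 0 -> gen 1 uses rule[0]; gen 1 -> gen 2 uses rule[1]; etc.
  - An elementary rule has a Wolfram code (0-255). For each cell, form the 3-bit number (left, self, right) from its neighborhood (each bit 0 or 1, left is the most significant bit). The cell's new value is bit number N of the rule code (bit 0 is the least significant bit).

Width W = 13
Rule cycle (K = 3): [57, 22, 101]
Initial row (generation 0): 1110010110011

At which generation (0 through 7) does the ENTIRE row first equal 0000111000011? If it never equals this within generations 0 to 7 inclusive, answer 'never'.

Answer: 5

Derivation:
Gen 0: 1110010110011
Gen 1 (rule 57): 1001001101010
Gen 2 (rule 22): 1111110001011
Gen 3 (rule 101): 0000010101101
Gen 4 (rule 57): 1111001011010
Gen 5 (rule 22): 0000111000011
Gen 6 (rule 101): 1110001011001
Gen 7 (rule 57): 1001100110100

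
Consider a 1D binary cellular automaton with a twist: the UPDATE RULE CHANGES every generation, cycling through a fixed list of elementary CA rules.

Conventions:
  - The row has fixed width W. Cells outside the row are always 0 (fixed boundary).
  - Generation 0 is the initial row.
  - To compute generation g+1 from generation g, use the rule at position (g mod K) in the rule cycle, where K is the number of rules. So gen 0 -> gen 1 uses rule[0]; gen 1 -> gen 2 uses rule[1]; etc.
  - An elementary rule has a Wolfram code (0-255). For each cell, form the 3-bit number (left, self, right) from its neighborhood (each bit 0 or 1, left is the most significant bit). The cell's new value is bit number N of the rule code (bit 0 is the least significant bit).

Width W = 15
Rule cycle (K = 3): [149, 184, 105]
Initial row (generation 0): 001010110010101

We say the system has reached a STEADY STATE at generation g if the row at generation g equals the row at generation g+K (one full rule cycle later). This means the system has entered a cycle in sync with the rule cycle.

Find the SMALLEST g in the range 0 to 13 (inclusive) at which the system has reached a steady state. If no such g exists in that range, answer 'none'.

Answer: none

Derivation:
Gen 0: 001010110010101
Gen 1 (rule 149): 101010001010101
Gen 2 (rule 184): 010101000101010
Gen 3 (rule 105): 001010010010100
Gen 4 (rule 149): 101011011010111
Gen 5 (rule 184): 010110110101110
Gen 6 (rule 105): 001111111011010
Gen 7 (rule 149): 100111110000011
Gen 8 (rule 184): 010111101000010
Gen 9 (rule 105): 001100110011000
Gen 10 (rule 149): 100010001000111
Gen 11 (rule 184): 010001000100110
Gen 12 (rule 105): 000100010000110
Gen 13 (rule 149): 110111011110001
Gen 14 (rule 184): 101110111101000
Gen 15 (rule 105): 011011100110011
Gen 16 (rule 149): 000001010001000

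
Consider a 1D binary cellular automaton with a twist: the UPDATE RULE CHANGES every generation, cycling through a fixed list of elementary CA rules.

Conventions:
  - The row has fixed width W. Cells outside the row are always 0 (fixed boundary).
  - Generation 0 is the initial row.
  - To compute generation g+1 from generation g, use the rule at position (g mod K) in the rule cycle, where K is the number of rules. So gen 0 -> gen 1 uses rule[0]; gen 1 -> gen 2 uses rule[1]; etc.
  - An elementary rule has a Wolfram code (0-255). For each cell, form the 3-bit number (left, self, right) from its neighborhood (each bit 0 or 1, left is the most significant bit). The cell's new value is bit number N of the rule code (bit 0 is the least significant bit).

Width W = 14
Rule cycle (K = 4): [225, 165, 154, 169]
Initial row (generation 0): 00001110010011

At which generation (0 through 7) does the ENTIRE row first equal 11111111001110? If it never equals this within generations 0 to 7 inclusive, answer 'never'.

Gen 0: 00001110010011
Gen 1 (rule 225): 11100110000001
Gen 2 (rule 165): 01000000111101
Gen 3 (rule 154): 10100001111000
Gen 4 (rule 169): 01001101110011
Gen 5 (rule 225): 00000110110001
Gen 6 (rule 165): 11110001000101
Gen 7 (rule 154): 11101010101000

Answer: never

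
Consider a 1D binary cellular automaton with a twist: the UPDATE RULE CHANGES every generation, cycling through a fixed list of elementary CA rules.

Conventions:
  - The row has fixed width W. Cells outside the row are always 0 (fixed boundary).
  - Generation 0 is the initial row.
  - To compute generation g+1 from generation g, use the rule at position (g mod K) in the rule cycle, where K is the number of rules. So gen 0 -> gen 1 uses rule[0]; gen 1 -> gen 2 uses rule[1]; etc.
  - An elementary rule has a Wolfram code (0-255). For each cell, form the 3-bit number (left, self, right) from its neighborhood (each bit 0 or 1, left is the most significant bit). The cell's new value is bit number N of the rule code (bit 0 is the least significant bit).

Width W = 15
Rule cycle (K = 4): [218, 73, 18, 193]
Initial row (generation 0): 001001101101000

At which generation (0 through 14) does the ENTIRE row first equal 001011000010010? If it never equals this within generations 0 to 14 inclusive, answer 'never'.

Gen 0: 001001101101000
Gen 1 (rule 218): 010111101100100
Gen 2 (rule 73): 000100101100001
Gen 3 (rule 18): 001011000010010
Gen 4 (rule 193): 100001011000000
Gen 5 (rule 218): 010010011100000
Gen 6 (rule 73): 000000010101111
Gen 7 (rule 18): 000000100000000
Gen 8 (rule 193): 111110001111111
Gen 9 (rule 218): 111111011111111
Gen 10 (rule 73): 100001010000001
Gen 11 (rule 18): 010010001000010
Gen 12 (rule 193): 000000100011000
Gen 13 (rule 218): 000001010111100
Gen 14 (rule 73): 111100000100101

Answer: 3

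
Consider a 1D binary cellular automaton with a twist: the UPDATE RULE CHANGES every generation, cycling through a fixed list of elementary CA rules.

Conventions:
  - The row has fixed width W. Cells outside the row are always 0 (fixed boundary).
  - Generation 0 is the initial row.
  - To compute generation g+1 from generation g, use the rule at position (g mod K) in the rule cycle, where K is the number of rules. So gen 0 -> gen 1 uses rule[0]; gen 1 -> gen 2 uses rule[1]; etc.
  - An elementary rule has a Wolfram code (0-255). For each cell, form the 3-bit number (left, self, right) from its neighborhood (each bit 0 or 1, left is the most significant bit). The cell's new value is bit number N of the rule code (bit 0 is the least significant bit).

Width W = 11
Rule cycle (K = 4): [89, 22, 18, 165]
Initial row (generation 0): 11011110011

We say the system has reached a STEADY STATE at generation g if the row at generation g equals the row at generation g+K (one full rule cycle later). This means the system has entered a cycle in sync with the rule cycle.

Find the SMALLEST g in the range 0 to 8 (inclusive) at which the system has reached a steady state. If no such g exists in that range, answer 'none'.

Answer: none

Derivation:
Gen 0: 11011110011
Gen 1 (rule 89): 11010011011
Gen 2 (rule 22): 00011100000
Gen 3 (rule 18): 00100010000
Gen 4 (rule 165): 10101010111
Gen 5 (rule 89): 00000000101
Gen 6 (rule 22): 00000001101
Gen 7 (rule 18): 00000010000
Gen 8 (rule 165): 11111010111
Gen 9 (rule 89): 10001000101
Gen 10 (rule 22): 11011101101
Gen 11 (rule 18): 00000000000
Gen 12 (rule 165): 11111111111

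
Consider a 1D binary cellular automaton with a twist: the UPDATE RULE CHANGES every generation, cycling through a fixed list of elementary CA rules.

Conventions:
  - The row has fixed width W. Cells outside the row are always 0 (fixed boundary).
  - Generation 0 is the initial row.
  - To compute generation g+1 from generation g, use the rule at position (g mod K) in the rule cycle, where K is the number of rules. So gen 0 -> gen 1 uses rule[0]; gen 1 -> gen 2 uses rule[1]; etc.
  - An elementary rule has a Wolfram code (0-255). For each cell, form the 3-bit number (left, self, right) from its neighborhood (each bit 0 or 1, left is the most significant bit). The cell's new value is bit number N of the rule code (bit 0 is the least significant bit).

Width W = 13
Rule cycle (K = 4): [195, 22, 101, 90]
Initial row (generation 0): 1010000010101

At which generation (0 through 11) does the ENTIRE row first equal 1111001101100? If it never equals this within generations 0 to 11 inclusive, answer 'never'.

Answer: never

Derivation:
Gen 0: 1010000010101
Gen 1 (rule 195): 0000111100000
Gen 2 (rule 22): 0001000010000
Gen 3 (rule 101): 1101011010111
Gen 4 (rule 90): 1100011000101
Gen 5 (rule 195): 0101101011000
Gen 6 (rule 22): 1100001000100
Gen 7 (rule 101): 0101101010101
Gen 8 (rule 90): 1001100000000
Gen 9 (rule 195): 0010101111111
Gen 10 (rule 22): 0110100000000
Gen 11 (rule 101): 0011101111111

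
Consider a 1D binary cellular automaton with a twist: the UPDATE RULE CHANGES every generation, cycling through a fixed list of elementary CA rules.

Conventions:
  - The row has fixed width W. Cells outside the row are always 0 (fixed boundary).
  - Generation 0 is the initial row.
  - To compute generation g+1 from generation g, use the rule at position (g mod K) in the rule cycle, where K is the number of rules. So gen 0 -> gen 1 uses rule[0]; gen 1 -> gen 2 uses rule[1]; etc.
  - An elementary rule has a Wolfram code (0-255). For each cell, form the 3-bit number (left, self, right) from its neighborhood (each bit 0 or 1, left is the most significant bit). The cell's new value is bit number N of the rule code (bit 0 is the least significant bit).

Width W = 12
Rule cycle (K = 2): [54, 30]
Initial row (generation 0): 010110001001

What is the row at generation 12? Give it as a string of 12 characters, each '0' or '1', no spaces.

Gen 0: 010110001001
Gen 1 (rule 54): 111001011111
Gen 2 (rule 30): 100111010000
Gen 3 (rule 54): 111000111000
Gen 4 (rule 30): 100101100100
Gen 5 (rule 54): 111110011110
Gen 6 (rule 30): 100001110001
Gen 7 (rule 54): 110010001011
Gen 8 (rule 30): 101111011010
Gen 9 (rule 54): 110000100111
Gen 10 (rule 30): 101001111100
Gen 11 (rule 54): 111110000010
Gen 12 (rule 30): 100001000111

Answer: 100001000111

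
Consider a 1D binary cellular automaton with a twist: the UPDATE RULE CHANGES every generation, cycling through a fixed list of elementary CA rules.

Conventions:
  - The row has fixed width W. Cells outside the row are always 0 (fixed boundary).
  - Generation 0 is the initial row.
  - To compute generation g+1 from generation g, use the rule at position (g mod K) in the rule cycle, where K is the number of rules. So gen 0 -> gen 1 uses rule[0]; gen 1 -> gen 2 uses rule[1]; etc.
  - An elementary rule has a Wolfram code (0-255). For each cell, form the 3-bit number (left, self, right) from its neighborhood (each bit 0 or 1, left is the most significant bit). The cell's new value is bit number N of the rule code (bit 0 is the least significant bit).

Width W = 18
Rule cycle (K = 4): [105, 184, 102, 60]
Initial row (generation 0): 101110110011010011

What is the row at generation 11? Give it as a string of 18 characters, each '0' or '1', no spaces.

Answer: 000001111111101110

Derivation:
Gen 0: 101110110011010011
Gen 1 (rule 105): 011011110011100011
Gen 2 (rule 184): 010111101011010010
Gen 3 (rule 102): 111000111101110110
Gen 4 (rule 60): 100100100011001101
Gen 5 (rule 105): 000000001011001110
Gen 6 (rule 184): 000000000110101101
Gen 7 (rule 102): 000000001011110111
Gen 8 (rule 60): 000000001110001100
Gen 9 (rule 105): 111111101010101101
Gen 10 (rule 184): 111111010101011010
Gen 11 (rule 102): 000001111111101110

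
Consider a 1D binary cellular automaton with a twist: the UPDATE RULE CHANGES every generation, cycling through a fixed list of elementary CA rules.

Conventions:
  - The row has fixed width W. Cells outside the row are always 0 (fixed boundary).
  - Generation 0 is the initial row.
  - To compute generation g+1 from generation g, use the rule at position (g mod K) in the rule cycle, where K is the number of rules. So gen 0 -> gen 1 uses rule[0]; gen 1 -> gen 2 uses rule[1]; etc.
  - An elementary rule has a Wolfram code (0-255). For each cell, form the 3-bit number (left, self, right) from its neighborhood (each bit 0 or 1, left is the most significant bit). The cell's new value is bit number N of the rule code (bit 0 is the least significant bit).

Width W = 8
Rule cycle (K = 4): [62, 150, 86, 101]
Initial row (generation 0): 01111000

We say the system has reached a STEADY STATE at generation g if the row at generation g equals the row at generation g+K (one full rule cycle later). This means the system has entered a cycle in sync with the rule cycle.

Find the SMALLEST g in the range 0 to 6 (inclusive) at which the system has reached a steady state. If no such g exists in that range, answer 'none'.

Answer: none

Derivation:
Gen 0: 01111000
Gen 1 (rule 62): 11000100
Gen 2 (rule 150): 00101110
Gen 3 (rule 86): 01100011
Gen 4 (rule 101): 00101001
Gen 5 (rule 62): 01111111
Gen 6 (rule 150): 10111110
Gen 7 (rule 86): 10000011
Gen 8 (rule 101): 10111001
Gen 9 (rule 62): 11100111
Gen 10 (rule 150): 01011010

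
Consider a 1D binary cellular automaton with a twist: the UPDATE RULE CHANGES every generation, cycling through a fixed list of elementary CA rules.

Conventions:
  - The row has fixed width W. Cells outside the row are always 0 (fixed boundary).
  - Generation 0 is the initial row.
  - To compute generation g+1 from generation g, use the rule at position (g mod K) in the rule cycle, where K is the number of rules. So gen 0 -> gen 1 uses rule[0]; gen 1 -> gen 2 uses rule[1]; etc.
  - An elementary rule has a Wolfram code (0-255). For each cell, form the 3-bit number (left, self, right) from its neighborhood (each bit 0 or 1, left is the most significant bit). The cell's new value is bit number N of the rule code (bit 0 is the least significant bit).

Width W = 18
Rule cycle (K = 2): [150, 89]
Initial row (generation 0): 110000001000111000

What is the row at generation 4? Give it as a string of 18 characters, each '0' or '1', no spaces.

Answer: 101001000111110011

Derivation:
Gen 0: 110000001000111000
Gen 1 (rule 150): 001000011101010100
Gen 2 (rule 89): 100111010100000011
Gen 3 (rule 150): 111010010110000100
Gen 4 (rule 89): 101001000111110011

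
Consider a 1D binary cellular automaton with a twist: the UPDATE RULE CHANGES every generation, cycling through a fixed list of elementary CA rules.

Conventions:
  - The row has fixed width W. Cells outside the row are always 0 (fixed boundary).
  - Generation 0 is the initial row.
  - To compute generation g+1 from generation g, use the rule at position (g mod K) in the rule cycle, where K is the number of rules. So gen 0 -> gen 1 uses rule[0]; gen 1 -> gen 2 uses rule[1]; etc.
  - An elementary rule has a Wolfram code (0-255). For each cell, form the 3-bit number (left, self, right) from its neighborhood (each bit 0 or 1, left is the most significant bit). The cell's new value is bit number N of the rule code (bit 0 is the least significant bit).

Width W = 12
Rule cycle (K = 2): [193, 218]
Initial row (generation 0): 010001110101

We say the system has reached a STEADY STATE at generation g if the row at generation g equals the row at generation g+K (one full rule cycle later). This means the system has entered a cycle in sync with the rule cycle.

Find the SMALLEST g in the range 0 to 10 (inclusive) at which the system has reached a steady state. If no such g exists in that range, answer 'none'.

Answer: 8

Derivation:
Gen 0: 010001110101
Gen 1 (rule 193): 000100110000
Gen 2 (rule 218): 001011111000
Gen 3 (rule 193): 100001111011
Gen 4 (rule 218): 010011111011
Gen 5 (rule 193): 000001111001
Gen 6 (rule 218): 000011111110
Gen 7 (rule 193): 111001111110
Gen 8 (rule 218): 111111111111
Gen 9 (rule 193): 011111111111
Gen 10 (rule 218): 111111111111
Gen 11 (rule 193): 011111111111
Gen 12 (rule 218): 111111111111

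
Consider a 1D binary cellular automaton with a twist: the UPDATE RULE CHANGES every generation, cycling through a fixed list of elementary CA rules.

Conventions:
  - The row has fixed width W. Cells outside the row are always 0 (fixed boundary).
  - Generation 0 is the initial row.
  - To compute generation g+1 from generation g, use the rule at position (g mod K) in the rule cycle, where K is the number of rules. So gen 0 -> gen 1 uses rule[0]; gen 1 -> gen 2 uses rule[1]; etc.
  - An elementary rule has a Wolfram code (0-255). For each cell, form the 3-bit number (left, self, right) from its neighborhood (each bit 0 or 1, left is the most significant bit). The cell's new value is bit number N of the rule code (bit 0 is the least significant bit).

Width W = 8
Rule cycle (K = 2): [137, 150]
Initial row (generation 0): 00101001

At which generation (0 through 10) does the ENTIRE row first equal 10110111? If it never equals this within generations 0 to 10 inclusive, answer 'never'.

Gen 0: 00101001
Gen 1 (rule 137): 10000000
Gen 2 (rule 150): 11000000
Gen 3 (rule 137): 10011111
Gen 4 (rule 150): 11101110
Gen 5 (rule 137): 11001100
Gen 6 (rule 150): 00110010
Gen 7 (rule 137): 10100000
Gen 8 (rule 150): 10110000
Gen 9 (rule 137): 00100111
Gen 10 (rule 150): 01111010

Answer: never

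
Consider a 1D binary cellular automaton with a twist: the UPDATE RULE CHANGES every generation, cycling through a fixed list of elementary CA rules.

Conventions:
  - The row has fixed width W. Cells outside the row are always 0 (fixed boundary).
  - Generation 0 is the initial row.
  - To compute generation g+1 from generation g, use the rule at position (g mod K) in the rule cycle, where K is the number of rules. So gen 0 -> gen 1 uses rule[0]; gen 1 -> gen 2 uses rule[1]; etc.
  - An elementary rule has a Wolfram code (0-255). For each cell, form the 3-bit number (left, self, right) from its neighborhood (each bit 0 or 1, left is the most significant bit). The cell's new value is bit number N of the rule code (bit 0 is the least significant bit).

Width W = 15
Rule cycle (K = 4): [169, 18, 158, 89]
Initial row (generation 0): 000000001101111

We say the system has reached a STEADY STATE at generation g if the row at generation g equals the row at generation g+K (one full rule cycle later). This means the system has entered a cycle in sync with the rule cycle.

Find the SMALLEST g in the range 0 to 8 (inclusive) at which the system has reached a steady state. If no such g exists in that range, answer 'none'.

Gen 0: 000000001101111
Gen 1 (rule 169): 111111101011110
Gen 2 (rule 18): 000000000000001
Gen 3 (rule 158): 000000000000011
Gen 4 (rule 89): 111111111111011
Gen 5 (rule 169): 111111111110110
Gen 6 (rule 18): 000000000000001
Gen 7 (rule 158): 000000000000011
Gen 8 (rule 89): 111111111111011
Gen 9 (rule 169): 111111111110110
Gen 10 (rule 18): 000000000000001
Gen 11 (rule 158): 000000000000011
Gen 12 (rule 89): 111111111111011

Answer: 2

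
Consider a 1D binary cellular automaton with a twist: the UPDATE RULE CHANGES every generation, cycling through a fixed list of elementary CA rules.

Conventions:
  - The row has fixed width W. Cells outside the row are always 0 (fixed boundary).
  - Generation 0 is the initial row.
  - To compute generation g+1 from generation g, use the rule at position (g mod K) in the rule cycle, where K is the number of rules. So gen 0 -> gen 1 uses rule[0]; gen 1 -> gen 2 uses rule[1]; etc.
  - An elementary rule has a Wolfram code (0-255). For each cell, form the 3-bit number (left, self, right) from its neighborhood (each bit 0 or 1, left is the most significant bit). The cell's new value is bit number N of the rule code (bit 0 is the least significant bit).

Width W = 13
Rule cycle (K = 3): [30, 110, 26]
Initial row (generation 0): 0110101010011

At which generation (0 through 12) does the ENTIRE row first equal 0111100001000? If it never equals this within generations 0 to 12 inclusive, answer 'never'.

Gen 0: 0110101010011
Gen 1 (rule 30): 1100101011110
Gen 2 (rule 110): 1101111110010
Gen 3 (rule 26): 1001000001101
Gen 4 (rule 30): 1111100011001
Gen 5 (rule 110): 1000100111011
Gen 6 (rule 26): 0101011100010
Gen 7 (rule 30): 1101010010111
Gen 8 (rule 110): 1111110111101
Gen 9 (rule 26): 1000000100000
Gen 10 (rule 30): 1100001110000
Gen 11 (rule 110): 1100011010000
Gen 12 (rule 26): 1010110001000

Answer: never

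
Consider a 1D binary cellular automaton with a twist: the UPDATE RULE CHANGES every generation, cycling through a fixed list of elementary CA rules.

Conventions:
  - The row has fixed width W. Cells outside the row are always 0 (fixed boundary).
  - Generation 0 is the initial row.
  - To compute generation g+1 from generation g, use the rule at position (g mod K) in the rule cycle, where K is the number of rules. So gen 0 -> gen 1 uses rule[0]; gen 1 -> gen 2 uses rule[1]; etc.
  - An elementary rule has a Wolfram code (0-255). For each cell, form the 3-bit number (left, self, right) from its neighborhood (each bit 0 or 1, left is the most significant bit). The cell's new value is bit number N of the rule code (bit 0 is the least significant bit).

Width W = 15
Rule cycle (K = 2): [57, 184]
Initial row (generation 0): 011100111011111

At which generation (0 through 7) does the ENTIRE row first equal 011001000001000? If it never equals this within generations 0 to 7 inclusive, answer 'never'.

Gen 0: 011100111011111
Gen 1 (rule 57): 010010100110000
Gen 2 (rule 184): 001001010101000
Gen 3 (rule 57): 100100101010111
Gen 4 (rule 184): 010010010101110
Gen 5 (rule 57): 001001001011001
Gen 6 (rule 184): 000100100110100
Gen 7 (rule 57): 110010010101011

Answer: never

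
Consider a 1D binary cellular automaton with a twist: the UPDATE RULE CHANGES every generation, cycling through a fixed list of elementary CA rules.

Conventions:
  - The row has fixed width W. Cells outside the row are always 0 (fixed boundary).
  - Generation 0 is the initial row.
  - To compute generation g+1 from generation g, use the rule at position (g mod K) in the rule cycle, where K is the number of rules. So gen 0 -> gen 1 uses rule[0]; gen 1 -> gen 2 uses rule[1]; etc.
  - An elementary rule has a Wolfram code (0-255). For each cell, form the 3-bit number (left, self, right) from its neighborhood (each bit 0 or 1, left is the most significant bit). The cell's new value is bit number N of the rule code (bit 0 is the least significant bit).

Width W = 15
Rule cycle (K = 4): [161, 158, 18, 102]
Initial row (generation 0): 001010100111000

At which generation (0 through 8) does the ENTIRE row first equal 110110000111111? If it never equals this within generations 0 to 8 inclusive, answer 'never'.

Answer: never

Derivation:
Gen 0: 001010100111000
Gen 1 (rule 161): 100101000010011
Gen 2 (rule 158): 111101100111110
Gen 3 (rule 18): 000000011000001
Gen 4 (rule 102): 000000101000011
Gen 5 (rule 161): 111110010011000
Gen 6 (rule 158): 111101111110100
Gen 7 (rule 18): 000000000000010
Gen 8 (rule 102): 000000000000110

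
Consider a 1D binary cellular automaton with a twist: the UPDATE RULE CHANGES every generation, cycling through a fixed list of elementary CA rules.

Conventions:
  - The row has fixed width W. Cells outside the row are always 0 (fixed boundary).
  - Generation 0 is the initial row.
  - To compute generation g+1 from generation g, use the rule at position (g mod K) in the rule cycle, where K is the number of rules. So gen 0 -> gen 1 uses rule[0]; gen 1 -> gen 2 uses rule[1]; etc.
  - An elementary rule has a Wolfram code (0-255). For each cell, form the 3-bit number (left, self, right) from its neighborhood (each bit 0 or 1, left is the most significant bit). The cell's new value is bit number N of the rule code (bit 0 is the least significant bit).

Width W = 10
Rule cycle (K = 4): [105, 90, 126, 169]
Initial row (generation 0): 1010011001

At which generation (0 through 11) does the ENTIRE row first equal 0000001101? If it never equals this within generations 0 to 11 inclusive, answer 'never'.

Answer: never

Derivation:
Gen 0: 1010011001
Gen 1 (rule 105): 0100011000
Gen 2 (rule 90): 1010111100
Gen 3 (rule 126): 1111100110
Gen 4 (rule 169): 1111000100
Gen 5 (rule 105): 1001010001
Gen 6 (rule 90): 0110001010
Gen 7 (rule 126): 1111011111
Gen 8 (rule 169): 1110111110
Gen 9 (rule 105): 1011100010
Gen 10 (rule 90): 0010110101
Gen 11 (rule 126): 0111111111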